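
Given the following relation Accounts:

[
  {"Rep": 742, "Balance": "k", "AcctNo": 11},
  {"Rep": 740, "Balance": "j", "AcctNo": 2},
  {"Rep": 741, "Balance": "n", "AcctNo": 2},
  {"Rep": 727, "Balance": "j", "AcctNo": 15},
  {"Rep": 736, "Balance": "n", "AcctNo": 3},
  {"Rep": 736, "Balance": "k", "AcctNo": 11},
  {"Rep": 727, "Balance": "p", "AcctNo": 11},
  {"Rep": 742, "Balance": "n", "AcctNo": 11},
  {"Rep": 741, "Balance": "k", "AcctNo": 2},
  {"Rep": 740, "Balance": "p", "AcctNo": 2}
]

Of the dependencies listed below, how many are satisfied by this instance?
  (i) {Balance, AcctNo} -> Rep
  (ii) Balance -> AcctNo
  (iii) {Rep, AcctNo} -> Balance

(i) {Balance, AcctNo} -> Rep: (Balance=k, AcctNo=11): 2 rows → Rep takes values {742, 736} — violation — fails.
(ii) Balance -> AcctNo: Balance=k: 3 rows → AcctNo takes values {11, 2} — violation; Balance=j: 2 rows → AcctNo takes values {2, 15} — violation; Balance=n: 3 rows → AcctNo takes values {2, 3, 11} — violation; Balance=p: 2 rows → AcctNo takes values {11, 2} — violation — fails.
(iii) {Rep, AcctNo} -> Balance: (Rep=742, AcctNo=11): 2 rows → Balance takes values {k, n} — violation; (Rep=740, AcctNo=2): 2 rows → Balance takes values {j, p} — violation; (Rep=741, AcctNo=2): 2 rows → Balance takes values {n, k} — violation — fails.
None of the 3 dependencies hold.

0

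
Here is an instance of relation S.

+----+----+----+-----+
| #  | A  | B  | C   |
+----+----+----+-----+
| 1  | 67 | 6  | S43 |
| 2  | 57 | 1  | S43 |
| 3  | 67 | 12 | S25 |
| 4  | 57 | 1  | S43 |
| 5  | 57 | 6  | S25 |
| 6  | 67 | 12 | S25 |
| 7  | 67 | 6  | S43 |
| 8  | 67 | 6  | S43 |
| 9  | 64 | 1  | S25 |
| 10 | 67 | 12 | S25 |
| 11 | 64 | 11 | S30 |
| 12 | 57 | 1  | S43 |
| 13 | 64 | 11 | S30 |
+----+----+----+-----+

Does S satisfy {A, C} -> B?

Yes

(A=67, C=S43): rows 1, 7, 8 → B = 6, 6, 6 ✓
(A=57, C=S43): rows 2, 4, 12 → B = 1, 1, 1 ✓
(A=67, C=S25): rows 3, 6, 10 → B = 12, 12, 12 ✓
(A=57, C=S25): row 5 → B = 6 ✓
(A=64, C=S25): row 9 → B = 1 ✓
(A=64, C=S30): rows 11, 13 → B = 11, 11 ✓
Every {A, C} value is associated with a single B value, so {A, C} -> B holds.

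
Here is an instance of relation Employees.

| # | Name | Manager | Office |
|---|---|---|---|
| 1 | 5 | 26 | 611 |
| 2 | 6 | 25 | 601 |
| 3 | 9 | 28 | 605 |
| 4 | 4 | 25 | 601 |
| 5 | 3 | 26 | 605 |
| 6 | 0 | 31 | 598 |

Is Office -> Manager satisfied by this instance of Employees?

Office=611: row 1 → Manager = 26 ✓
Office=601: rows 2, 4 → Manager = 25, 25 ✓
Office=605: rows 3, 5 → Manager takes values {28, 26} — violation
Office=598: row 6 → Manager = 31 ✓
Two rows agree on Office but differ on Manager, so Office -> Manager does not hold.

No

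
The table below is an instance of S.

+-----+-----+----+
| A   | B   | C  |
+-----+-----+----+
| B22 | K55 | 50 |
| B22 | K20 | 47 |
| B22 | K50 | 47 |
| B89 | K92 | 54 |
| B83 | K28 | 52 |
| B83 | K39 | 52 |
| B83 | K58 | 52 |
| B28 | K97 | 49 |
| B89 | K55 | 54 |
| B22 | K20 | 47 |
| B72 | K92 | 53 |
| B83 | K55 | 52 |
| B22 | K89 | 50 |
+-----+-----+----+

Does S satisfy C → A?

C=50: 2 rows → A = B22, B22 ✓
C=47: 3 rows → A = B22, B22, B22 ✓
C=54: 2 rows → A = B89, B89 ✓
C=52: 4 rows → A = B83, B83, B83, B83 ✓
C=49: 1 row → A = B28 ✓
C=53: 1 row → A = B72 ✓
Every C value is associated with a single A value, so C → A holds.

Yes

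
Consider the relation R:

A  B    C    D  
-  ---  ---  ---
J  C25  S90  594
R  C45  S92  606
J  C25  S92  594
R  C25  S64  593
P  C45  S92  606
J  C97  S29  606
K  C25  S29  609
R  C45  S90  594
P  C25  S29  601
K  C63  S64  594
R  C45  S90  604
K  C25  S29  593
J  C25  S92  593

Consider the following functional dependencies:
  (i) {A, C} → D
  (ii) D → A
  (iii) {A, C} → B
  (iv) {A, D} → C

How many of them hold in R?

1

(i) {A, C} → D: (A=J, C=S92): 2 rows → D takes values {594, 593} — violation; (A=K, C=S29): 2 rows → D takes values {609, 593} — violation; (A=R, C=S90): 2 rows → D takes values {594, 604} — violation — fails.
(ii) D → A: D=594: 4 rows → A takes values {J, R, K} — violation; D=606: 3 rows → A takes values {R, P, J} — violation; D=593: 3 rows → A takes values {R, K, J} — violation — fails.
(iii) {A, C} → B: every LHS value maps to a single RHS value — holds.
(iv) {A, D} → C: (A=J, D=594): 2 rows → C takes values {S90, S92} — violation — fails.
1 of the 4 dependencies holds.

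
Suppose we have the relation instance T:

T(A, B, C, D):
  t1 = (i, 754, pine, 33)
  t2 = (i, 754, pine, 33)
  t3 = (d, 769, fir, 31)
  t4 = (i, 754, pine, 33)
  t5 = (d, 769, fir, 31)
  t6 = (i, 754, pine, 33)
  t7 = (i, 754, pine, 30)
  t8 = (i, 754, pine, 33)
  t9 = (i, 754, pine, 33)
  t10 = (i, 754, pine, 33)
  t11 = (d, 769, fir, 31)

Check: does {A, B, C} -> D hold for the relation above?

(A=i, B=754, C=pine): rows 1, 2, 4, 6, 7, 8, 9, 10 → D takes values {33, 30} — violation
(A=d, B=769, C=fir): rows 3, 5, 11 → D = 31, 31, 31 ✓
Two rows agree on {A, B, C} but differ on D, so {A, B, C} -> D does not hold.

No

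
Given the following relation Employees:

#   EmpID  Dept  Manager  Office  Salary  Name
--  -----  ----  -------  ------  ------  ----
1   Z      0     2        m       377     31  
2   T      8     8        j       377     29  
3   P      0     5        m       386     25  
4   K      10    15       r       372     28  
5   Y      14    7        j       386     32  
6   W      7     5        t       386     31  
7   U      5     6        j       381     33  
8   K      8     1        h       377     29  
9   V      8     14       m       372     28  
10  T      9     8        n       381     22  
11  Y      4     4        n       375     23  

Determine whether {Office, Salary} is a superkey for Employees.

All 11 rows have distinct {Office, Salary} values, so {Office, Salary} → (all attributes) holds and {Office, Salary} is a superkey.

Yes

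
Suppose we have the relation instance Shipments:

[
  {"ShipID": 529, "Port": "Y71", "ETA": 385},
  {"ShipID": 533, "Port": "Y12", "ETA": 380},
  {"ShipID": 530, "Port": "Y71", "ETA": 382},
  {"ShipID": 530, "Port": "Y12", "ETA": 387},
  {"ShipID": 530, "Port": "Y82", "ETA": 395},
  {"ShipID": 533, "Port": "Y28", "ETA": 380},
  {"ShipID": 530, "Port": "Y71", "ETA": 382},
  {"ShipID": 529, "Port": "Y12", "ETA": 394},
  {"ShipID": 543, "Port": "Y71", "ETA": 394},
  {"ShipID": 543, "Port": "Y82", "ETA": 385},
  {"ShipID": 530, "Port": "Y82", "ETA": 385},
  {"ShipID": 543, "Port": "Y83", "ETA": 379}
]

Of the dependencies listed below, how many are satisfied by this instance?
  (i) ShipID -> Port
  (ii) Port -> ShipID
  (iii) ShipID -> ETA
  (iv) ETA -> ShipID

0

(i) ShipID -> Port: ShipID=529: 2 rows → Port takes values {Y71, Y12} — violation; ShipID=533: 2 rows → Port takes values {Y12, Y28} — violation; ShipID=530: 5 rows → Port takes values {Y71, Y12, Y82} — violation; ShipID=543: 3 rows → Port takes values {Y71, Y82, Y83} — violation — fails.
(ii) Port -> ShipID: Port=Y71: 4 rows → ShipID takes values {529, 530, 543} — violation; Port=Y12: 3 rows → ShipID takes values {533, 530, 529} — violation; Port=Y82: 3 rows → ShipID takes values {530, 543} — violation — fails.
(iii) ShipID -> ETA: ShipID=529: 2 rows → ETA takes values {385, 394} — violation; ShipID=530: 5 rows → ETA takes values {382, 387, 395, 385} — violation; ShipID=543: 3 rows → ETA takes values {394, 385, 379} — violation — fails.
(iv) ETA -> ShipID: ETA=385: 3 rows → ShipID takes values {529, 543, 530} — violation; ETA=394: 2 rows → ShipID takes values {529, 543} — violation — fails.
None of the 4 dependencies hold.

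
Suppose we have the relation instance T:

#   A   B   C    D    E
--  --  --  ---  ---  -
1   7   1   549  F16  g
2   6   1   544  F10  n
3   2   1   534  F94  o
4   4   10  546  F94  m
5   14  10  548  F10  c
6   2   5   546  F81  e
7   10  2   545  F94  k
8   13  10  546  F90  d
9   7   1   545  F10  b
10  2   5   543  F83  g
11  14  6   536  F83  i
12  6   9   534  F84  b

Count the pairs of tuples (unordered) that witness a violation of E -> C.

2

E=g: violating pairs (1,10) — 1 pair.
E=b: violating pairs (9,12) — 1 pair.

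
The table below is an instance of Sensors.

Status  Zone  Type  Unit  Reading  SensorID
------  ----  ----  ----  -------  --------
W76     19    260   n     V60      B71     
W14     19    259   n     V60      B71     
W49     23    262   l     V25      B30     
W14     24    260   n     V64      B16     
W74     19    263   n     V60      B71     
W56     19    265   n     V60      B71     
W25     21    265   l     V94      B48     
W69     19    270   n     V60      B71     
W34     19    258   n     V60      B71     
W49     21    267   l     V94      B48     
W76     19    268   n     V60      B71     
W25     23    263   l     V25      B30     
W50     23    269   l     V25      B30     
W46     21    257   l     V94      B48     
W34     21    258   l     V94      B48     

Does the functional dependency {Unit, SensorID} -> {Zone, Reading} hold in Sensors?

(Unit=n, SensorID=B71): 7 rows → {Zone,Reading} = (19, V60), (19, V60), (19, V60), (19, V60), (19, V60), (19, V60), (19, V60) ✓
(Unit=l, SensorID=B30): 3 rows → {Zone,Reading} = (23, V25), (23, V25), (23, V25) ✓
(Unit=n, SensorID=B16): 1 row → {Zone,Reading} = (24, V64) ✓
(Unit=l, SensorID=B48): 4 rows → {Zone,Reading} = (21, V94), (21, V94), (21, V94), (21, V94) ✓
Every {Unit, SensorID} value is associated with a single {Zone, Reading} value, so {Unit, SensorID} -> {Zone, Reading} holds.

Yes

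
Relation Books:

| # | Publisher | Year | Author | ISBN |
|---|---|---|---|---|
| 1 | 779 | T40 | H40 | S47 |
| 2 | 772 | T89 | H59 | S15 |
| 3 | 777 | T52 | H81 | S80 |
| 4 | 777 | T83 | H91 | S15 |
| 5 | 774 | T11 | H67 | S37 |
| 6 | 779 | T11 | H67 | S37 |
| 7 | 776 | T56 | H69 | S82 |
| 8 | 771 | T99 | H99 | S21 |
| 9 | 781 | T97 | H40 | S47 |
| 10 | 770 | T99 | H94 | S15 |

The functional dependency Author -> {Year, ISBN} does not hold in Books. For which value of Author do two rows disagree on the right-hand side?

Author=H40: rows 1, 9 → {Year,ISBN} takes values {(T40, S47), (T97, S47)} — violation
Author=H59: row 2 → {Year,ISBN} = (T89, S15) ✓
Author=H81: row 3 → {Year,ISBN} = (T52, S80) ✓
Author=H91: row 4 → {Year,ISBN} = (T83, S15) ✓
Author=H67: rows 5, 6 → {Year,ISBN} = (T11, S37), (T11, S37) ✓
Author=H69: row 7 → {Year,ISBN} = (T56, S82) ✓
Author=H99: row 8 → {Year,ISBN} = (T99, S21) ✓
Author=H94: row 10 → {Year,ISBN} = (T99, S15) ✓
The only Author value with inconsistent RHS is Author=H40.

H40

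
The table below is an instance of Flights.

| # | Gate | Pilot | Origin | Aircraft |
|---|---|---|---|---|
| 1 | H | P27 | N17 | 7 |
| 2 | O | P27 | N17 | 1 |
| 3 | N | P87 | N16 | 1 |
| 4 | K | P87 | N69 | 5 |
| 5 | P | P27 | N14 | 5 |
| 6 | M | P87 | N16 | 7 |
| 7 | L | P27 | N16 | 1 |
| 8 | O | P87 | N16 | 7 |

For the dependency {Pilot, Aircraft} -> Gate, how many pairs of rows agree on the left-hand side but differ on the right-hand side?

(Pilot=P27, Aircraft=1): violating pairs (2,7) — 1 pair.
(Pilot=P87, Aircraft=7): violating pairs (6,8) — 1 pair.

2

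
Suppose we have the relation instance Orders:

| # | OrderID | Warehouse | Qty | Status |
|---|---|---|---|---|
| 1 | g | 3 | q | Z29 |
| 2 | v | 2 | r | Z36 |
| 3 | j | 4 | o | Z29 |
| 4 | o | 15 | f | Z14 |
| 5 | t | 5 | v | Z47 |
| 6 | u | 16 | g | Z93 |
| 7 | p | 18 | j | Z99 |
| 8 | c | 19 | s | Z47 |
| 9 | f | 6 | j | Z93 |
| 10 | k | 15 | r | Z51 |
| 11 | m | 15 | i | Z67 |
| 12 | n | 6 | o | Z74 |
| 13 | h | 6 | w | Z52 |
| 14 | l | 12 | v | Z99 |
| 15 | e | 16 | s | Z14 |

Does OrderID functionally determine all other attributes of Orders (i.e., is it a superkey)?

Yes

All 15 rows have distinct OrderID values, so OrderID → (all attributes) holds and OrderID is a superkey.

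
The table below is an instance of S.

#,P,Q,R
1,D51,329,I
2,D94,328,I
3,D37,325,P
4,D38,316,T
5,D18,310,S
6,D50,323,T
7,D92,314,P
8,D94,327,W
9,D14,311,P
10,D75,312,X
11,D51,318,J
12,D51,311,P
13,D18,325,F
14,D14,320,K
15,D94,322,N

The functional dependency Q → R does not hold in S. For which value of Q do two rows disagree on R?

325

Q=329: row 1 → R = I ✓
Q=328: row 2 → R = I ✓
Q=325: rows 3, 13 → R takes values {P, F} — violation
Q=316: row 4 → R = T ✓
Q=310: row 5 → R = S ✓
Q=323: row 6 → R = T ✓
Q=314: row 7 → R = P ✓
Q=327: row 8 → R = W ✓
Q=311: rows 9, 12 → R = P, P ✓
Q=312: row 10 → R = X ✓
Q=318: row 11 → R = J ✓
Q=320: row 14 → R = K ✓
Q=322: row 15 → R = N ✓
The only Q value with inconsistent R is Q=325.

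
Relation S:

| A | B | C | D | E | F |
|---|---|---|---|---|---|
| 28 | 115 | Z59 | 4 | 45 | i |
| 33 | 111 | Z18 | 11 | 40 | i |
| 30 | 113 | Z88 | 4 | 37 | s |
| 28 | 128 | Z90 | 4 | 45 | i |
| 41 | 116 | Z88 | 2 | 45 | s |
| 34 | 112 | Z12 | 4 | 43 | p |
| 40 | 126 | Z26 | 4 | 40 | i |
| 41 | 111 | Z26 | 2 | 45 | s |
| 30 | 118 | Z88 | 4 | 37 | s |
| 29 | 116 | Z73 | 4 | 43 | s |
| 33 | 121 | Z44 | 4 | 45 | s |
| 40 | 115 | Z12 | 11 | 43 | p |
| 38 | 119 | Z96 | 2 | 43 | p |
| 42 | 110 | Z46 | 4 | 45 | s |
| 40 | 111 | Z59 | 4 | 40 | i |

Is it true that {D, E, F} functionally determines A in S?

No

(D=4, E=45, F=i): 2 rows → A = 28, 28 ✓
(D=11, E=40, F=i): 1 row → A = 33 ✓
(D=4, E=37, F=s): 2 rows → A = 30, 30 ✓
(D=2, E=45, F=s): 2 rows → A = 41, 41 ✓
(D=4, E=43, F=p): 1 row → A = 34 ✓
(D=4, E=40, F=i): 2 rows → A = 40, 40 ✓
(D=4, E=43, F=s): 1 row → A = 29 ✓
(D=4, E=45, F=s): 2 rows → A takes values {33, 42} — violation
(D=11, E=43, F=p): 1 row → A = 40 ✓
(D=2, E=43, F=p): 1 row → A = 38 ✓
Two rows agree on {D, E, F} but differ on A, so {D, E, F} → A does not hold.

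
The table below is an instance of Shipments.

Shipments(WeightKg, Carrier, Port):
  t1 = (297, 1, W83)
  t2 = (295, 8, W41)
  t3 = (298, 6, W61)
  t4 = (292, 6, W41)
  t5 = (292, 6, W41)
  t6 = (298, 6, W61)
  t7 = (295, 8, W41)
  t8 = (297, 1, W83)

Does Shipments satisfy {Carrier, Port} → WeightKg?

Yes

(Carrier=1, Port=W83): rows 1, 8 → WeightKg = 297, 297 ✓
(Carrier=8, Port=W41): rows 2, 7 → WeightKg = 295, 295 ✓
(Carrier=6, Port=W61): rows 3, 6 → WeightKg = 298, 298 ✓
(Carrier=6, Port=W41): rows 4, 5 → WeightKg = 292, 292 ✓
Every {Carrier, Port} value is associated with a single WeightKg value, so {Carrier, Port} → WeightKg holds.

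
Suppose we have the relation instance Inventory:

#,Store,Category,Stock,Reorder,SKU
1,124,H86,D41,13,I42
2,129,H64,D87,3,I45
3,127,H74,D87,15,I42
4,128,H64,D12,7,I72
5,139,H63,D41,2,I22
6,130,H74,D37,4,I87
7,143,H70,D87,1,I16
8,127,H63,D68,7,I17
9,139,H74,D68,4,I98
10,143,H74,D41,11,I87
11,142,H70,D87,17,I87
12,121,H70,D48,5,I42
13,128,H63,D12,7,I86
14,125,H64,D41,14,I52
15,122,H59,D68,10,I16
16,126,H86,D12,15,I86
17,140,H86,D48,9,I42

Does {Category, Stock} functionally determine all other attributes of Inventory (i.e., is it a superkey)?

Rows 7 and 11 have the same {Category, Stock} value (Category=H70, Stock=D87) but are distinct tuples, so {Category, Stock} does not determine every attribute — not a superkey.

No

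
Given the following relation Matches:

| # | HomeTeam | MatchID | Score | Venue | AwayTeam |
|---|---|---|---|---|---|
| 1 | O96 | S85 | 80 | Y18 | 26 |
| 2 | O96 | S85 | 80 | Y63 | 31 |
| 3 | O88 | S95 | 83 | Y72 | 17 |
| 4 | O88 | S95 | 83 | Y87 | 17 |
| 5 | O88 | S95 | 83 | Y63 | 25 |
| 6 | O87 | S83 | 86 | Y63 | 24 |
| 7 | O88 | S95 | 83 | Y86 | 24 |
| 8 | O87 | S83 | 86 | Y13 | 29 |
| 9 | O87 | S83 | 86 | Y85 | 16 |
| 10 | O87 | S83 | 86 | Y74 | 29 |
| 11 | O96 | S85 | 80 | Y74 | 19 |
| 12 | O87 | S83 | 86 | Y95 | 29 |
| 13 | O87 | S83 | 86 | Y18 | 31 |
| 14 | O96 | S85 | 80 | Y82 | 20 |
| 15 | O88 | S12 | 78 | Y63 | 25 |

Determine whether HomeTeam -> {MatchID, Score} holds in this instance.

HomeTeam=O96: rows 1, 2, 11, 14 → {MatchID,Score} = (S85, 80), (S85, 80), (S85, 80), (S85, 80) ✓
HomeTeam=O88: rows 3, 4, 5, 7, 15 → {MatchID,Score} takes values {(S95, 83), (S12, 78)} — violation
HomeTeam=O87: rows 6, 8, 9, 10, 12, 13 → {MatchID,Score} = (S83, 86), (S83, 86), (S83, 86), (S83, 86), (S83, 86), (S83, 86) ✓
Two rows agree on HomeTeam but differ on {MatchID, Score}, so HomeTeam -> {MatchID, Score} does not hold.

No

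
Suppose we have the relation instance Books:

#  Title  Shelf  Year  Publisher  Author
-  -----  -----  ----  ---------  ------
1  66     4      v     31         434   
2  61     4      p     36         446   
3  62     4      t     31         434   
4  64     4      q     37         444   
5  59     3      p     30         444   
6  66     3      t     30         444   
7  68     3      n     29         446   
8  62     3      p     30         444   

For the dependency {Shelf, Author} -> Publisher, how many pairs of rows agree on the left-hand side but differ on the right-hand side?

0

(Shelf=4, Author=434): all 2 rows agree on Publisher — 0 pairs.
(Shelf=3, Author=444): all 3 rows agree on Publisher — 0 pairs.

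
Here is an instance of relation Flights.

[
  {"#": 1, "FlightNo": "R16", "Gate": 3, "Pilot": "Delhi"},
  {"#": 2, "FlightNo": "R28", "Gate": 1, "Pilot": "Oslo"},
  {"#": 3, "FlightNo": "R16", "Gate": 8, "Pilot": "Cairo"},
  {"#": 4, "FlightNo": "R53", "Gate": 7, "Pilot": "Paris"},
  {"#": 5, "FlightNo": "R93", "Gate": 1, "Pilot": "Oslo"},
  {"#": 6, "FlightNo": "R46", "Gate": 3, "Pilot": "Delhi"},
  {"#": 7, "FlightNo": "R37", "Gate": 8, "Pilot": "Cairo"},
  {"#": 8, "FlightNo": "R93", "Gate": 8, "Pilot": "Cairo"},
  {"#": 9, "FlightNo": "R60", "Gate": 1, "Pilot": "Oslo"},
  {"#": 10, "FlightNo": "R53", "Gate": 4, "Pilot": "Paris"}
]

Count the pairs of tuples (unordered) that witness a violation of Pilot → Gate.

Pilot=Delhi: all 2 rows agree on Gate — 0 pairs.
Pilot=Oslo: all 3 rows agree on Gate — 0 pairs.
Pilot=Cairo: all 3 rows agree on Gate — 0 pairs.
Pilot=Paris: violating pairs (4,10) — 1 pair.

1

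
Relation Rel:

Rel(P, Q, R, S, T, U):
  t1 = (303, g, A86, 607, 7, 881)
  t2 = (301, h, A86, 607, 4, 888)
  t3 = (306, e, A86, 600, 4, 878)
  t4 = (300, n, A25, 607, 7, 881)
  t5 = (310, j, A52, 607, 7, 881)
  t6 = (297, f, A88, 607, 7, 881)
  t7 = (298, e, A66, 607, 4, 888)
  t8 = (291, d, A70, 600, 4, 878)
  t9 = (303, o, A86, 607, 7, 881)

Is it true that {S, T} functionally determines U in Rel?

(S=607, T=7): rows 1, 4, 5, 6, 9 → U = 881, 881, 881, 881, 881 ✓
(S=607, T=4): rows 2, 7 → U = 888, 888 ✓
(S=600, T=4): rows 3, 8 → U = 878, 878 ✓
Every {S, T} value is associated with a single U value, so {S, T} → U holds.

Yes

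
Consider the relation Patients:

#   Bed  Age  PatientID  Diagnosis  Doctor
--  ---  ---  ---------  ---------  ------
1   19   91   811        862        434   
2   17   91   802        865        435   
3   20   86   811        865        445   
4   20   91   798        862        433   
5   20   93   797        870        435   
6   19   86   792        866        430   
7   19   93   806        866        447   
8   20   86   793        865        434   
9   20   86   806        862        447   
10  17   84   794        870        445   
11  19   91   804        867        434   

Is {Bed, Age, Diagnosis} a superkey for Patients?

No

Rows 3 and 8 have the same {Bed, Age, Diagnosis} value (Bed=20, Age=86, Diagnosis=865) but are distinct tuples, so {Bed, Age, Diagnosis} does not determine every attribute — not a superkey.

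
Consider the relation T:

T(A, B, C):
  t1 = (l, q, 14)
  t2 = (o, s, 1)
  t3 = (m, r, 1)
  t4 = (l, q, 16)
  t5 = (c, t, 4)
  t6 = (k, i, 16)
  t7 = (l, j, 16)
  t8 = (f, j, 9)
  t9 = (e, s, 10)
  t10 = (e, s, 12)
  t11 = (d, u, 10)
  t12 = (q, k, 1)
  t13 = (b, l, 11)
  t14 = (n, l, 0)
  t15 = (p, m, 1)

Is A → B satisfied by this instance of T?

No

A=l: rows 1, 4, 7 → B takes values {q, j} — violation
A=o: row 2 → B = s ✓
A=m: row 3 → B = r ✓
A=c: row 5 → B = t ✓
A=k: row 6 → B = i ✓
A=f: row 8 → B = j ✓
A=e: rows 9, 10 → B = s, s ✓
A=d: row 11 → B = u ✓
A=q: row 12 → B = k ✓
A=b: row 13 → B = l ✓
A=n: row 14 → B = l ✓
A=p: row 15 → B = m ✓
Two rows agree on A but differ on B, so A → B does not hold.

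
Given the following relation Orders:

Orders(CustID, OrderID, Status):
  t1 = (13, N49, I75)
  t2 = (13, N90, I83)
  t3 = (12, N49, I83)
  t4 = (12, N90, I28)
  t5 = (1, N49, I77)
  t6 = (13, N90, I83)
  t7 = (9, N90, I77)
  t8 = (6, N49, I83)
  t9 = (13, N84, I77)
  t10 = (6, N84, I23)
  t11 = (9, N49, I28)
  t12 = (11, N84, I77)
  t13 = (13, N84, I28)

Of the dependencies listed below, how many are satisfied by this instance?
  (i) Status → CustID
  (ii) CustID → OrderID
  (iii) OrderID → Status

(i) Status → CustID: Status=I83: rows 2, 3, 6, 8 → CustID takes values {13, 12, 6} — violation; Status=I28: rows 4, 11, 13 → CustID takes values {12, 9, 13} — violation; Status=I77: rows 5, 7, 9, 12 → CustID takes values {1, 9, 13, 11} — violation — fails.
(ii) CustID → OrderID: CustID=13: rows 1, 2, 6, 9, 13 → OrderID takes values {N49, N90, N84} — violation; CustID=12: rows 3, 4 → OrderID takes values {N49, N90} — violation; CustID=9: rows 7, 11 → OrderID takes values {N90, N49} — violation; CustID=6: rows 8, 10 → OrderID takes values {N49, N84} — violation — fails.
(iii) OrderID → Status: OrderID=N49: rows 1, 3, 5, 8, 11 → Status takes values {I75, I83, I77, I28} — violation; OrderID=N90: rows 2, 4, 6, 7 → Status takes values {I83, I28, I77} — violation; OrderID=N84: rows 9, 10, 12, 13 → Status takes values {I77, I23, I28} — violation — fails.
None of the 3 dependencies hold.

0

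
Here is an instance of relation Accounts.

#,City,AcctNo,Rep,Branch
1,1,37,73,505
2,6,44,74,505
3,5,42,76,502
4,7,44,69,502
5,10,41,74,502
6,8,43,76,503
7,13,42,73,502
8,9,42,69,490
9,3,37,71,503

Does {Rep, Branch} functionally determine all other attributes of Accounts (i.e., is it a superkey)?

All 9 rows have distinct {Rep, Branch} values, so {Rep, Branch} → (all attributes) holds and {Rep, Branch} is a superkey.

Yes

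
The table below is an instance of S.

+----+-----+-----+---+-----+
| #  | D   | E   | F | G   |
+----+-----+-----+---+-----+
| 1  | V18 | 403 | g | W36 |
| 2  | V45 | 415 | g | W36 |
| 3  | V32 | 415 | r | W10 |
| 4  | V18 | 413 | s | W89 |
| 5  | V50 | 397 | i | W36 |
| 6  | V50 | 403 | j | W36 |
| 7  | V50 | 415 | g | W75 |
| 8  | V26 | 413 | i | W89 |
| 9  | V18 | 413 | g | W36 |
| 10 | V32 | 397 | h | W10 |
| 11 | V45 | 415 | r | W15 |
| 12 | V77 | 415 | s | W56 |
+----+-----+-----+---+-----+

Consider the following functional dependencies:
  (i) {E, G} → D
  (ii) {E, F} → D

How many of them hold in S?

0

(i) {E, G} → D: (E=403, G=W36): rows 1, 6 → D takes values {V18, V50} — violation; (E=413, G=W89): rows 4, 8 → D takes values {V18, V26} — violation — fails.
(ii) {E, F} → D: (E=415, F=g): rows 2, 7 → D takes values {V45, V50} — violation; (E=415, F=r): rows 3, 11 → D takes values {V32, V45} — violation — fails.
None of the 2 dependencies hold.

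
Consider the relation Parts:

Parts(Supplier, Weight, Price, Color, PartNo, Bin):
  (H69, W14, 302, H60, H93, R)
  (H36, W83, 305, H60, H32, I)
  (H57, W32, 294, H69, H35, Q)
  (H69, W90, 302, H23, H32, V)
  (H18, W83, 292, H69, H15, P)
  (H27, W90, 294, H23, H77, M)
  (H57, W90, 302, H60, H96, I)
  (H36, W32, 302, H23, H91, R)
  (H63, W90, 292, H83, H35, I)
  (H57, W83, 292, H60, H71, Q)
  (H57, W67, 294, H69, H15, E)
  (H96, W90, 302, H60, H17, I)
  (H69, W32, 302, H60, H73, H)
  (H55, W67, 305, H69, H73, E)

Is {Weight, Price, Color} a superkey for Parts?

Two distinct rows share (Weight=W90, Price=302, Color=H60), so {Weight, Price, Color} does not determine every attribute — not a superkey.

No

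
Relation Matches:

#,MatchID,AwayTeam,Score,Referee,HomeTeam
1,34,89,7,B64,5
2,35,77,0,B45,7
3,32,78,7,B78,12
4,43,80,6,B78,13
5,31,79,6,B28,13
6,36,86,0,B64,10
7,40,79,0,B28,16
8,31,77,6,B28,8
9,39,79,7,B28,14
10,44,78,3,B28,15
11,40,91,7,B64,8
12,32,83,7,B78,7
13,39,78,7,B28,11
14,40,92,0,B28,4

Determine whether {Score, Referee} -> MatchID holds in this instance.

No

(Score=7, Referee=B64): rows 1, 11 → MatchID takes values {34, 40} — violation
(Score=0, Referee=B45): row 2 → MatchID = 35 ✓
(Score=7, Referee=B78): rows 3, 12 → MatchID = 32, 32 ✓
(Score=6, Referee=B78): row 4 → MatchID = 43 ✓
(Score=6, Referee=B28): rows 5, 8 → MatchID = 31, 31 ✓
(Score=0, Referee=B64): row 6 → MatchID = 36 ✓
(Score=0, Referee=B28): rows 7, 14 → MatchID = 40, 40 ✓
(Score=7, Referee=B28): rows 9, 13 → MatchID = 39, 39 ✓
(Score=3, Referee=B28): row 10 → MatchID = 44 ✓
Two rows agree on {Score, Referee} but differ on MatchID, so {Score, Referee} -> MatchID does not hold.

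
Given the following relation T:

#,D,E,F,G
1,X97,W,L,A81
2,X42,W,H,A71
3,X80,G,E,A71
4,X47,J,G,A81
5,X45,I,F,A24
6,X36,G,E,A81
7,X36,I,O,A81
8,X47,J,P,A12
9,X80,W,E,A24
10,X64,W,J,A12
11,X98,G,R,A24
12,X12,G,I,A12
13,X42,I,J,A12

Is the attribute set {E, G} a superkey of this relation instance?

Yes

All 13 rows have distinct {E, G} values, so {E, G} → (all attributes) holds and {E, G} is a superkey.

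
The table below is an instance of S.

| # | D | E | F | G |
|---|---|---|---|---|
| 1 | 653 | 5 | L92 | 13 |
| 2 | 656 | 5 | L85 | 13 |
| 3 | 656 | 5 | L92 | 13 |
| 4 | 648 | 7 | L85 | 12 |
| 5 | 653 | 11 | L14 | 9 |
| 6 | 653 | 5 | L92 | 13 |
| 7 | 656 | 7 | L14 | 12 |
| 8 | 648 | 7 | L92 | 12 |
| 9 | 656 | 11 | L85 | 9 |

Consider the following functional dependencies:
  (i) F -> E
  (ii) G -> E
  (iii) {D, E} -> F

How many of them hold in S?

1

(i) F -> E: F=L92: rows 1, 3, 6, 8 → E takes values {5, 7} — violation; F=L85: rows 2, 4, 9 → E takes values {5, 7, 11} — violation; F=L14: rows 5, 7 → E takes values {11, 7} — violation — fails.
(ii) G -> E: every LHS value maps to a single RHS value — holds.
(iii) {D, E} -> F: (D=656, E=5): rows 2, 3 → F takes values {L85, L92} — violation; (D=648, E=7): rows 4, 8 → F takes values {L85, L92} — violation — fails.
1 of the 3 dependencies holds.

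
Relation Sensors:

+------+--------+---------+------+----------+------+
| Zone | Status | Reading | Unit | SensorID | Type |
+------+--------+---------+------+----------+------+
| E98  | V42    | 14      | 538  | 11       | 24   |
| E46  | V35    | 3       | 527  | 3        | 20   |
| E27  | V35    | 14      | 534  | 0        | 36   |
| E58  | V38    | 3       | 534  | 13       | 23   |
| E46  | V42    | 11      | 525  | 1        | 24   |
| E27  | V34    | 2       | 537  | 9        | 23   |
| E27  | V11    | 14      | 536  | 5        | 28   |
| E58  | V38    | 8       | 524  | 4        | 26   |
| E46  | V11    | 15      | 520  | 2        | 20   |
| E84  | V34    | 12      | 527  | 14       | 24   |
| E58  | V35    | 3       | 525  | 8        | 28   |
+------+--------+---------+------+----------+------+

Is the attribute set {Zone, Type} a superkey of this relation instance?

No

Two distinct rows share (Zone=E46, Type=20), so {Zone, Type} does not determine every attribute — not a superkey.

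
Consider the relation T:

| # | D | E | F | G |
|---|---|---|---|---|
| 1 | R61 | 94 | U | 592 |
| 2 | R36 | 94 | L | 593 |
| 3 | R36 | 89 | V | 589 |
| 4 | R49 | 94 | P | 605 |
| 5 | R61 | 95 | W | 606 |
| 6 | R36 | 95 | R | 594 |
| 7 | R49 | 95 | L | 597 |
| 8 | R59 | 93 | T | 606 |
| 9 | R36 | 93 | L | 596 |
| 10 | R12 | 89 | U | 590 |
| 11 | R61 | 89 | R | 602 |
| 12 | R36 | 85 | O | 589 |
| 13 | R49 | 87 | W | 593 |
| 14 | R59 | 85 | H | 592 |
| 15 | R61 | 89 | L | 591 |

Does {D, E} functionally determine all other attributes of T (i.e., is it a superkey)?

Rows 11 and 15 have the same {D, E} value (D=R61, E=89) but are distinct tuples, so {D, E} does not determine every attribute — not a superkey.

No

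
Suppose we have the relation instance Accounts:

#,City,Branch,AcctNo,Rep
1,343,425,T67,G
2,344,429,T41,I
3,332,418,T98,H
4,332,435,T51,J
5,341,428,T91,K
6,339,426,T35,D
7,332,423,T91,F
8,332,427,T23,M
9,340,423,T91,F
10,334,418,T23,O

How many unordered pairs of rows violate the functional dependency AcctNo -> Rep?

AcctNo=T91: violating pairs (5,7), (5,9) — 2 pairs.
AcctNo=T23: violating pairs (8,10) — 1 pair.

3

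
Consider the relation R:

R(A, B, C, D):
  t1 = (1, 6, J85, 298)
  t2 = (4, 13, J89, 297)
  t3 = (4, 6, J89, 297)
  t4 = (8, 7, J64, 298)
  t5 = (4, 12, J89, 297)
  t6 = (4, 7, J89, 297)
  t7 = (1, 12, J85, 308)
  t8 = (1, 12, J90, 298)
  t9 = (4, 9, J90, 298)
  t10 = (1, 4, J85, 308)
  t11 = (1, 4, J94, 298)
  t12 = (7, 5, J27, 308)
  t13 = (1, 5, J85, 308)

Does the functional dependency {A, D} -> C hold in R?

No

(A=1, D=298): rows 1, 8, 11 → C takes values {J85, J90, J94} — violation
(A=4, D=297): rows 2, 3, 5, 6 → C = J89, J89, J89, J89 ✓
(A=8, D=298): row 4 → C = J64 ✓
(A=1, D=308): rows 7, 10, 13 → C = J85, J85, J85 ✓
(A=4, D=298): row 9 → C = J90 ✓
(A=7, D=308): row 12 → C = J27 ✓
Two rows agree on {A, D} but differ on C, so {A, D} -> C does not hold.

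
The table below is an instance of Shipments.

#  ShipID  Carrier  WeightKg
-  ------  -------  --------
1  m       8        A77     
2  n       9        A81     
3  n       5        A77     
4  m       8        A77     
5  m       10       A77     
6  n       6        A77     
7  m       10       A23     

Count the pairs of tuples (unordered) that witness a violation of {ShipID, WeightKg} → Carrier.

(ShipID=m, WeightKg=A77): violating pairs (1,5), (4,5) — 2 pairs.
(ShipID=n, WeightKg=A77): violating pairs (3,6) — 1 pair.

3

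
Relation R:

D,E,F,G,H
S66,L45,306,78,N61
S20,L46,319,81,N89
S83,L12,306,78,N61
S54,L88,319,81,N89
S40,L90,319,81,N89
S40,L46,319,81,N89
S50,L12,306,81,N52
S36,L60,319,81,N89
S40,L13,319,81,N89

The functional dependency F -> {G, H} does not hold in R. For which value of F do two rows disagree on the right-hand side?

306

F=306: 3 rows → {G,H} takes values {(78, N61), (81, N52)} — violation
F=319: 6 rows → {G,H} = (81, N89), (81, N89), (81, N89), (81, N89), (81, N89), (81, N89) ✓
The only F value with inconsistent RHS is F=306.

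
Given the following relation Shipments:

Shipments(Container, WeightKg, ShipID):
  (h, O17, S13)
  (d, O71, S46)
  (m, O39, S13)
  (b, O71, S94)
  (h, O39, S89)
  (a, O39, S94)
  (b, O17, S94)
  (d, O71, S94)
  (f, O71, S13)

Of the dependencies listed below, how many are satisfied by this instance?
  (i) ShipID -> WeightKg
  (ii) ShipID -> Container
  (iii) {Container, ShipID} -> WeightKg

0

(i) ShipID -> WeightKg: ShipID=S13: 3 rows → WeightKg takes values {O17, O39, O71} — violation; ShipID=S94: 4 rows → WeightKg takes values {O71, O39, O17} — violation — fails.
(ii) ShipID -> Container: ShipID=S13: 3 rows → Container takes values {h, m, f} — violation; ShipID=S94: 4 rows → Container takes values {b, a, d} — violation — fails.
(iii) {Container, ShipID} -> WeightKg: (Container=b, ShipID=S94): 2 rows → WeightKg takes values {O71, O17} — violation — fails.
None of the 3 dependencies hold.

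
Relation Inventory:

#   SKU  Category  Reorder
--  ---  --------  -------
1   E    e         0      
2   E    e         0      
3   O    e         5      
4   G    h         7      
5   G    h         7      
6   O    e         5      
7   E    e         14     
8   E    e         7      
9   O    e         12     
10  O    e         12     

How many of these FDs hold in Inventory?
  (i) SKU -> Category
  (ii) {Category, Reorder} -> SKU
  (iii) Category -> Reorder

(i) SKU -> Category: every LHS value maps to a single RHS value — holds.
(ii) {Category, Reorder} -> SKU: every LHS value maps to a single RHS value — holds.
(iii) Category -> Reorder: Category=e: rows 1, 2, 3, 6, 7, 8, 9, 10 → Reorder takes values {0, 5, 14, 7, 12} — violation — fails.
2 of the 3 dependencies hold.

2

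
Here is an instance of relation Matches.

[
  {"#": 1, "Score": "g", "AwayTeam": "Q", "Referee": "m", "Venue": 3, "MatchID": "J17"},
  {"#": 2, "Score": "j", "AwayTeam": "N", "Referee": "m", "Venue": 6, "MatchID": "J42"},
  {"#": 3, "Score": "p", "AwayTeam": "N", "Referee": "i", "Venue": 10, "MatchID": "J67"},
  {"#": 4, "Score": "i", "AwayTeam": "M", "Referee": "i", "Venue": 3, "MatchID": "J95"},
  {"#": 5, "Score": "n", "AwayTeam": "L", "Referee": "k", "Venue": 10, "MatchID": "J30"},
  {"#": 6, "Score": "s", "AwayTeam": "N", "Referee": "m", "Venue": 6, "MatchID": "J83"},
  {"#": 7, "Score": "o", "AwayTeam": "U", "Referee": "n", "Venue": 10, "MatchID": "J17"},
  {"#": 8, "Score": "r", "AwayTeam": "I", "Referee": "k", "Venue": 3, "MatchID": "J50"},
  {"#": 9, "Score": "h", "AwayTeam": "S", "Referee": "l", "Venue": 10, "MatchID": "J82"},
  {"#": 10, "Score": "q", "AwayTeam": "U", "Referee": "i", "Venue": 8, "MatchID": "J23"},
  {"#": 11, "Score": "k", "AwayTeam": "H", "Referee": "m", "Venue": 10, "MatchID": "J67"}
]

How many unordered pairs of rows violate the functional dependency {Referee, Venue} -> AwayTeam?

0

(Referee=m, Venue=6): all 2 rows agree on AwayTeam — 0 pairs.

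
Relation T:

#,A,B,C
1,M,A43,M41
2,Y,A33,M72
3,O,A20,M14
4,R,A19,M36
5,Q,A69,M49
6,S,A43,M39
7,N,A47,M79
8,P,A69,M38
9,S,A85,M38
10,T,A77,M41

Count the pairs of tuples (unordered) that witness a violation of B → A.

2

B=A43: violating pairs (1,6) — 1 pair.
B=A69: violating pairs (5,8) — 1 pair.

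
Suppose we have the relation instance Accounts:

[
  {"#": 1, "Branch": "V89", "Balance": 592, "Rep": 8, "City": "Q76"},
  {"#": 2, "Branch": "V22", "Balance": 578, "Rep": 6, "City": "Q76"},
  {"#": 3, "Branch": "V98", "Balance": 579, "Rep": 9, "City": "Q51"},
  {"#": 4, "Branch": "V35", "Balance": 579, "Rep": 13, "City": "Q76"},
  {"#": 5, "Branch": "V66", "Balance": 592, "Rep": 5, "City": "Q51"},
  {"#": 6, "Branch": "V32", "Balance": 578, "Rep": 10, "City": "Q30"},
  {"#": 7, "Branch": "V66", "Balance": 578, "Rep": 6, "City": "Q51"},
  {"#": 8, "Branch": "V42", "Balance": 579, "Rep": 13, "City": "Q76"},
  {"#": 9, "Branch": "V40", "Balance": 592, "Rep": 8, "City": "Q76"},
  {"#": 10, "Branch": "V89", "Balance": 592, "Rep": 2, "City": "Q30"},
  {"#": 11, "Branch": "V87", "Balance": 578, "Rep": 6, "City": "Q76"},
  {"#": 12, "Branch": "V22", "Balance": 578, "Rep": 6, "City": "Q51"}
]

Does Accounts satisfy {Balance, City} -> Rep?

Yes

(Balance=592, City=Q76): rows 1, 9 → Rep = 8, 8 ✓
(Balance=578, City=Q76): rows 2, 11 → Rep = 6, 6 ✓
(Balance=579, City=Q51): row 3 → Rep = 9 ✓
(Balance=579, City=Q76): rows 4, 8 → Rep = 13, 13 ✓
(Balance=592, City=Q51): row 5 → Rep = 5 ✓
(Balance=578, City=Q30): row 6 → Rep = 10 ✓
(Balance=578, City=Q51): rows 7, 12 → Rep = 6, 6 ✓
(Balance=592, City=Q30): row 10 → Rep = 2 ✓
Every {Balance, City} value is associated with a single Rep value, so {Balance, City} -> Rep holds.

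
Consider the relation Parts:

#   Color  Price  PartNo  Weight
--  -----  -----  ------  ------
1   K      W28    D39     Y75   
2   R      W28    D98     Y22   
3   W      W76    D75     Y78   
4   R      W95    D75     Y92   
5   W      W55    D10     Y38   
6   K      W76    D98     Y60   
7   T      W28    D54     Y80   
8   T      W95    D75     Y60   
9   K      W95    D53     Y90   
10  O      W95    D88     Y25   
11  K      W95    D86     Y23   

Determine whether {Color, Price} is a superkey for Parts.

No

Rows 9 and 11 have the same {Color, Price} value (Color=K, Price=W95) but are distinct tuples, so {Color, Price} does not determine every attribute — not a superkey.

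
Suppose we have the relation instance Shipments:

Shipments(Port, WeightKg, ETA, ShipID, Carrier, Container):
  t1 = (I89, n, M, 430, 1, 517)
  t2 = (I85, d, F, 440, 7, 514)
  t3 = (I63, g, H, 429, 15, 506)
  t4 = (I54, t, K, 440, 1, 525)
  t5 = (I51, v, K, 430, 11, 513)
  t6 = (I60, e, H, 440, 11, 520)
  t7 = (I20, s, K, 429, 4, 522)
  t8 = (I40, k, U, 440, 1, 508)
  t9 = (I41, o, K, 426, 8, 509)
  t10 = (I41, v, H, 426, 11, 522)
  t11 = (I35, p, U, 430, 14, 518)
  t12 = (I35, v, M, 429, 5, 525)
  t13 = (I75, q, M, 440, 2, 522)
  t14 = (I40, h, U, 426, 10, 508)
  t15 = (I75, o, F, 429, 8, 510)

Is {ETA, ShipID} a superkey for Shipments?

Yes

All 15 rows have distinct {ETA, ShipID} values, so {ETA, ShipID} → (all attributes) holds and {ETA, ShipID} is a superkey.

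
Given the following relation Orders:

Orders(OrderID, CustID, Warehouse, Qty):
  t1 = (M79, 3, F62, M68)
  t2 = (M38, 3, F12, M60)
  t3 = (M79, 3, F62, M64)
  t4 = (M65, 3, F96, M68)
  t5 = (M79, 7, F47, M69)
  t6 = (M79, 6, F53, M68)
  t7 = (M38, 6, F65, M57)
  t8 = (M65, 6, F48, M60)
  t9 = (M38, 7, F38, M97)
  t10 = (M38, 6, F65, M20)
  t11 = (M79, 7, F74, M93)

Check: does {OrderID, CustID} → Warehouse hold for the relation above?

No

(OrderID=M79, CustID=3): rows 1, 3 → Warehouse = F62, F62 ✓
(OrderID=M38, CustID=3): row 2 → Warehouse = F12 ✓
(OrderID=M65, CustID=3): row 4 → Warehouse = F96 ✓
(OrderID=M79, CustID=7): rows 5, 11 → Warehouse takes values {F47, F74} — violation
(OrderID=M79, CustID=6): row 6 → Warehouse = F53 ✓
(OrderID=M38, CustID=6): rows 7, 10 → Warehouse = F65, F65 ✓
(OrderID=M65, CustID=6): row 8 → Warehouse = F48 ✓
(OrderID=M38, CustID=7): row 9 → Warehouse = F38 ✓
Two rows agree on {OrderID, CustID} but differ on Warehouse, so {OrderID, CustID} → Warehouse does not hold.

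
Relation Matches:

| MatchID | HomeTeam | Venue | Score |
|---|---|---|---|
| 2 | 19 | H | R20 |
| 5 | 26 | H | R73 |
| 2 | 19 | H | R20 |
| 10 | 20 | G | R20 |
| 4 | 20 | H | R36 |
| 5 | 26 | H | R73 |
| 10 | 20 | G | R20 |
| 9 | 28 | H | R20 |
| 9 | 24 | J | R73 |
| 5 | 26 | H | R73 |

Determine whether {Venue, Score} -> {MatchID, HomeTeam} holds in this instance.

(Venue=H, Score=R20): 3 rows → {MatchID,HomeTeam} takes values {(2, 19), (9, 28)} — violation
(Venue=H, Score=R73): 3 rows → {MatchID,HomeTeam} = (5, 26), (5, 26), (5, 26) ✓
(Venue=G, Score=R20): 2 rows → {MatchID,HomeTeam} = (10, 20), (10, 20) ✓
(Venue=H, Score=R36): 1 row → {MatchID,HomeTeam} = (4, 20) ✓
(Venue=J, Score=R73): 1 row → {MatchID,HomeTeam} = (9, 24) ✓
Two rows agree on {Venue, Score} but differ on {MatchID, HomeTeam}, so {Venue, Score} -> {MatchID, HomeTeam} does not hold.

No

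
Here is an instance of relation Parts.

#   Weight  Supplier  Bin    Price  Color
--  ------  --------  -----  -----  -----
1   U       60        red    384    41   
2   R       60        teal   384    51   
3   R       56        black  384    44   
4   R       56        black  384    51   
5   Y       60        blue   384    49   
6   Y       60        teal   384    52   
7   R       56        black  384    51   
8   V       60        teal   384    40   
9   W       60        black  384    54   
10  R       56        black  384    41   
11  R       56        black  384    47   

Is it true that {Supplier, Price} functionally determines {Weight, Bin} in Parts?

(Supplier=60, Price=384): rows 1, 2, 5, 6, 8, 9 → {Weight,Bin} takes values {(U, red), (R, teal), (Y, blue), (Y, teal), (V, teal), (W, black)} — violation
(Supplier=56, Price=384): rows 3, 4, 7, 10, 11 → {Weight,Bin} = (R, black), (R, black), (R, black), (R, black), (R, black) ✓
Two rows agree on {Supplier, Price} but differ on {Weight, Bin}, so {Supplier, Price} -> {Weight, Bin} does not hold.

No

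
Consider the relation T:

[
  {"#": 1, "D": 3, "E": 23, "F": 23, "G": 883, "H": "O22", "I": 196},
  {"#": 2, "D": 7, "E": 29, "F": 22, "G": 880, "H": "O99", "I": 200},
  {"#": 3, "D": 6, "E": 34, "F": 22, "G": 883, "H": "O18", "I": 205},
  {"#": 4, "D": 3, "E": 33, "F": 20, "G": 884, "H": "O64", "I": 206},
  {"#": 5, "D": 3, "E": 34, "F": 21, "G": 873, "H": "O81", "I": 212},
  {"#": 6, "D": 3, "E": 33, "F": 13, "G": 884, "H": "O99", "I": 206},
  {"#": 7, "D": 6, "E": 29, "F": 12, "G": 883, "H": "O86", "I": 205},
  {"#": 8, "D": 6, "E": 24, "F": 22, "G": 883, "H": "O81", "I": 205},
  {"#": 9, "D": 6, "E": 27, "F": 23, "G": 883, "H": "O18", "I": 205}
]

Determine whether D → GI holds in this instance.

D=3: rows 1, 4, 5, 6 → {G,I} takes values {(883, 196), (884, 206), (873, 212)} — violation
D=7: row 2 → {G,I} = (880, 200) ✓
D=6: rows 3, 7, 8, 9 → {G,I} = (883, 205), (883, 205), (883, 205), (883, 205) ✓
Two rows agree on D but differ on GI, so D → GI does not hold.

No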